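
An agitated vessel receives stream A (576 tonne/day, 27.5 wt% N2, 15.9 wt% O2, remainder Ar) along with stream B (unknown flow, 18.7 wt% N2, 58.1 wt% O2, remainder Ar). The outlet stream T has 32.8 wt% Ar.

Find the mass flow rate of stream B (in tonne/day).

Let B be the unknown flow. Total out = 576 + B.
Ar balance: 326.02 + 0.232·B = 0.328·(576 + B)
(0.232 − 0.328)·B = 0.328×576 − 326.02 = -137.09
B = -137.09 / -0.096 = 1428 tonne/day

1428 tonne/day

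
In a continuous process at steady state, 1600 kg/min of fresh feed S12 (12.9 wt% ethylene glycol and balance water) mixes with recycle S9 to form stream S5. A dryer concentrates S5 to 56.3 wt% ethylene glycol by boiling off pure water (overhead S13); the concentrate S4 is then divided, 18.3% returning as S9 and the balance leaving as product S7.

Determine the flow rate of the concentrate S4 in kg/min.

Overall ethylene glycol balance (none leaves overhead): ethylene glycol in fresh feed = ethylene glycol in product, i.e. 1600×0.129 = (1−0.183)·S4·0.563.
S4 = 206.4/(0.563×0.817) = 448.72 kg/min.

448.7 kg/min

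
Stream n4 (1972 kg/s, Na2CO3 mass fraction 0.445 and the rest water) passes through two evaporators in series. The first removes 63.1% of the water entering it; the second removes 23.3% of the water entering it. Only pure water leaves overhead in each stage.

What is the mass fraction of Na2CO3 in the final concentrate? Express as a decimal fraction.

water in feed = 1972×0.555 = 1094.5 kg/s.
After stage 1: water left = (1−0.631)×1094.5 = 403.86; stream total = 1281.4 kg/s.
After stage 2: water left = (1−0.233)×403.86 = 309.76; final concentrate = 1187.3 kg/s.
Na2CO3 fraction = 877.54/1187.3 = 0.739.

0.739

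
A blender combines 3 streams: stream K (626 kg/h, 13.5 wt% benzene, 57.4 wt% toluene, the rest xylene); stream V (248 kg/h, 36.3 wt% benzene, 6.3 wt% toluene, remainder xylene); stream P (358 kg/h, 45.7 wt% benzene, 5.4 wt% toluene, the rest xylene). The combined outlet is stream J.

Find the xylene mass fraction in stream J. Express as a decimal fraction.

0.4055

Total flow out = 626 + 248 + 358 = 1232 kg/h.
xylene in = 626×0.291 + 248×0.574 + 358×0.489 = 499.58 kg/h.
xylene mass fraction in J = 499.58/1232 = 0.4055.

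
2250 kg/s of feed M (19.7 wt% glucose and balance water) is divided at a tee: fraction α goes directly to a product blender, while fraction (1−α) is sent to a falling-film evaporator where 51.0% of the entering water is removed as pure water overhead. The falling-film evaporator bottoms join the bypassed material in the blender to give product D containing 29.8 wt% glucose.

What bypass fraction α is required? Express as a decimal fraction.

0.172

All 2250×0.197 = 443.25 kg/s of glucose reaches D, so D = 443.25/0.298 = 1487.4 kg/s and vapour = 762.58 kg/s.
The evaporator receives (1−α)·2250 of feed at 0.803 water and removes 0.510 of that water:
0.510×0.803×(1−α)×2250 = 762.58
(1−α) = 762.58/921.44 = 0.8276;  α = 0.1724.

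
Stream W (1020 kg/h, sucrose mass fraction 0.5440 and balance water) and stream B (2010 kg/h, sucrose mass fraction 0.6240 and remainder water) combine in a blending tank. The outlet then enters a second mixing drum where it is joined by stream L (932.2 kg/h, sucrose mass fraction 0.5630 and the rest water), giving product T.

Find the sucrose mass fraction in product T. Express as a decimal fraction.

Overall, product flow = 3962.2 kg/h.
sucrose in = 1020×0.544 + 2010×0.624 + 932.2×0.563 = 2333.9 kg/h.
sucrose fraction in T = 0.5891.

0.5891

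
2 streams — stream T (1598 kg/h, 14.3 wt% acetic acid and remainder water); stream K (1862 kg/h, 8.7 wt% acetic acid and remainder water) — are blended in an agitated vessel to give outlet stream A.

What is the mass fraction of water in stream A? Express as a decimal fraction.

0.887

Total flow out = 1598 + 1862 = 3460 kg/h.
water in = 1598×0.857 + 1862×0.913 = 3069.5 kg/h.
water mass fraction in A = 3069.5/3460 = 0.887.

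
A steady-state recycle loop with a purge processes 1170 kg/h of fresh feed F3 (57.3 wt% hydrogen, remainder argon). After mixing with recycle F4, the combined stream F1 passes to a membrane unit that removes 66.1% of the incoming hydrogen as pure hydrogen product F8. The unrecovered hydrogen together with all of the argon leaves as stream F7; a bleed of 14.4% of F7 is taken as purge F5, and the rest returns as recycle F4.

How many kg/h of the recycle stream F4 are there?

argon enters only via F3 and leaves only via the purge: 1170×0.427 = 0.144×(argon in F7), and the membrane unit passes all argon, so argon in F1 = argon in F7 = 3469.4 kg/h.
hydrogen in F1: m_A = 1170×0.573 + (1−0.144)·(1−0.661)·m_A, so m_A = 670.41/0.7098 = 944.48 kg/h.
F7 = (1−0.661)×944.48 + 3469.4 = 3789.6 kg/h.
Recycle F4 = (1−0.144)×3789.6 = 3243.9 kg/h.

3244 kg/h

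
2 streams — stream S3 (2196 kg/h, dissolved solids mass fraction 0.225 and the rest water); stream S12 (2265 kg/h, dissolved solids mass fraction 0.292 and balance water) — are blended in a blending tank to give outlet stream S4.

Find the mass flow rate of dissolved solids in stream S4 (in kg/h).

1155 kg/h

dissolved solids out = dissolved solids in = 2196×0.225 + 2265×0.292 = 1155.5 kg/h.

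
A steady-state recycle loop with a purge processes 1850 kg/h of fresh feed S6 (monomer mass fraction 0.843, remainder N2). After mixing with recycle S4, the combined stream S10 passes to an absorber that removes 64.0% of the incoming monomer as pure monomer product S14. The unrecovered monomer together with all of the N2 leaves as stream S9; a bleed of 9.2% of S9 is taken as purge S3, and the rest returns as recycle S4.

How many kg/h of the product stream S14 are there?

1483 kg/h

monomer in S10: m_A = 1850×0.843 + (1−0.092)·(1−0.640)·m_A, so m_A = 1559.5/0.6731 = 2316.9 kg/h.
Product S14 = 0.640×2316.9 = 1482.8 kg/h.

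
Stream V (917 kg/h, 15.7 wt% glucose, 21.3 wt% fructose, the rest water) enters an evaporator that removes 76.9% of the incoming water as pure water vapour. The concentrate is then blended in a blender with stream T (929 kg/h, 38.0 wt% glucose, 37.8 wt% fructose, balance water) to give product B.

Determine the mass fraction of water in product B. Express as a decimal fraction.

Vapour removed = 0.769×0.630×917 = 444.26 kg/h; concentrate = 472.74 kg/h.
water reaching the mixer = 133.45 (from concentrate) + 929×0.242 = 358.27 kg/h.
Product flow = 472.74 + 929 = 1401.7 kg/h; water fraction = 0.2556.

0.2556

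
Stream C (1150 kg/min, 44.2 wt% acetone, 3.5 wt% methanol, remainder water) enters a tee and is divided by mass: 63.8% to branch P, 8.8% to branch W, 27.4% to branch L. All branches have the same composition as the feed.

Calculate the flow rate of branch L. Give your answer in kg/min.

315.1 kg/min

Branch L flow = 0.274×1150 = 315.1 kg/min.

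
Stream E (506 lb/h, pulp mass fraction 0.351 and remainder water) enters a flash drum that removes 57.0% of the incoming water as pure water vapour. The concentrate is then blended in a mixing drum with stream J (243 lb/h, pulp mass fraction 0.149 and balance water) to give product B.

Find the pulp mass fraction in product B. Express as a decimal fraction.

0.381

Vapour removed = 0.570×0.649×506 = 187.18 lb/h; concentrate = 318.82 lb/h.
pulp reaching the mixer = 177.61 (from concentrate) + 243×0.149 = 213.81 lb/h.
Product flow = 318.82 + 243 = 561.82 lb/h; pulp fraction = 0.381.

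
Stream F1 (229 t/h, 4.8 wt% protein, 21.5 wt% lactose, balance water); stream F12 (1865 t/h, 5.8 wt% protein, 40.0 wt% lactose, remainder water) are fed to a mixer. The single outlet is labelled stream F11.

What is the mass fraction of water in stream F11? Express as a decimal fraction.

Total flow out = 229 + 1865 = 2094 t/h.
water in = 229×0.737 + 1865×0.542 = 1179.6 t/h.
water mass fraction in F11 = 1179.6/2094 = 0.563.

0.563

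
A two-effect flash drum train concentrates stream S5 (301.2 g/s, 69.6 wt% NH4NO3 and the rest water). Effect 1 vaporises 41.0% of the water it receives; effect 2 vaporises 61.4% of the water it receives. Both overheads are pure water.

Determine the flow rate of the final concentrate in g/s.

230.5 g/s

water in feed = 301.2×0.304 = 91.565 g/s.
After stage 1: water left = (1−0.410)×91.565 = 54.023; stream total = 263.66 g/s.
After stage 2: water left = (1−0.614)×54.023 = 20.853; final concentrate = 230.49 g/s.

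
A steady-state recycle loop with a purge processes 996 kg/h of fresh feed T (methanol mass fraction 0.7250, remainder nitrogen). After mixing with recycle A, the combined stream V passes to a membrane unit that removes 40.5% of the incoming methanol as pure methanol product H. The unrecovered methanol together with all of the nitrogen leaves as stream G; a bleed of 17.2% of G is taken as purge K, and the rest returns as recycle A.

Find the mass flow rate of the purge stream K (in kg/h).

419.6 kg/h

nitrogen enters only via T and leaves only via the purge: 996×0.275 = 0.172×(nitrogen in G), and the membrane unit passes all nitrogen, so nitrogen in V = nitrogen in G = 1592.4 kg/h.
methanol in V: m_A = 996×0.725 + (1−0.172)·(1−0.405)·m_A, so m_A = 722.1/0.5073 = 1423.3 kg/h.
G = (1−0.405)×1423.3 + 1592.4 = 2439.3 kg/h.
Purge K = 0.172×2439.3 = 419.56 kg/h.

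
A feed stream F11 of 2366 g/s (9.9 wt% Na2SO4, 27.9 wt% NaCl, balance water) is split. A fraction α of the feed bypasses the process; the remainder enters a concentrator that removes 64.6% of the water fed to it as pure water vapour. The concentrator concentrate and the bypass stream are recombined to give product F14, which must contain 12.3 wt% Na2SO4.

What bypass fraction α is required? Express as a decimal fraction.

All 2366×0.099 = 234.23 g/s of Na2SO4 reaches F14, so F14 = 234.23/0.123 = 1904.3 g/s and vapour = 461.66 g/s.
The evaporator receives (1−α)·2366 of feed at 0.622 water and removes 0.646 of that water:
0.646×0.622×(1−α)×2366 = 461.66
(1−α) = 461.66/950.69 = 0.4856;  α = 0.5144.

0.514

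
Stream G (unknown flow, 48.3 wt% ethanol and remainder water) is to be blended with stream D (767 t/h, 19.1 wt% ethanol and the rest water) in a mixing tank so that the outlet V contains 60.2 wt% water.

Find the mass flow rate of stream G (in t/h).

Let G be the unknown flow. Total out = 767 + G.
water balance: 620.5 + 0.517·G = 0.602·(767 + G)
(0.517 − 0.602)·G = 0.602×767 − 620.5 = -158.77
G = -158.77 / -0.085 = 1867.9 t/h

1868 t/h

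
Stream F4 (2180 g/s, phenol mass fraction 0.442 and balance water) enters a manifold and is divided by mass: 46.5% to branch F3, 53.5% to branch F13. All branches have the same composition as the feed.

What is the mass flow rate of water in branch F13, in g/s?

650.8 g/s

Branch F13 total = 0.535×2180 = 1166.3 g/s.
water in F13 = 0.558×1166.3 = 650.8 g/s.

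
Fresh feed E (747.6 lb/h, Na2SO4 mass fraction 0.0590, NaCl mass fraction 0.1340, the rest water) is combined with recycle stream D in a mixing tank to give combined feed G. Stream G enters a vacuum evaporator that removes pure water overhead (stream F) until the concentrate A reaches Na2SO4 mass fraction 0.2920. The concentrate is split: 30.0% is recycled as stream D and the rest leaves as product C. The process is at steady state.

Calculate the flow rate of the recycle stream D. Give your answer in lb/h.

Overall Na2SO4 balance (none leaves overhead): Na2SO4 in fresh feed = Na2SO4 in product, i.e. 747.6×0.059 = (1−0.300)·A·0.292.
A = 44.108/(0.292×0.700) = 215.79 lb/h.
Recycle D = 0.300×215.79 = 64.738 lb/h.

64.74 lb/h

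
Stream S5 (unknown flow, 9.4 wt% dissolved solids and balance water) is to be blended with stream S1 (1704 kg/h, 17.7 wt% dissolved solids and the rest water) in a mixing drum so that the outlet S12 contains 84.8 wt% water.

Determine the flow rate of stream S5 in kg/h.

Let S5 be the unknown flow. Total out = 1704 + S5.
water balance: 1402.4 + 0.906·S5 = 0.848·(1704 + S5)
(0.906 − 0.848)·S5 = 0.848×1704 − 1402.4 = 42.6
S5 = 42.6 / 0.058 = 734.48 kg/h

734.5 kg/h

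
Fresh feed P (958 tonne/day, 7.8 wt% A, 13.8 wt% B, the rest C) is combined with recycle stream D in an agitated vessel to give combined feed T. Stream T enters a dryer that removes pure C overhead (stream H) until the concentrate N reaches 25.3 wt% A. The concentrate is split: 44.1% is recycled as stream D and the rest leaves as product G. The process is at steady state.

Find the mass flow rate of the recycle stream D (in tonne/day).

233 tonne/day

Overall A balance (none leaves overhead): A in fresh feed = A in product, i.e. 958×0.078 = (1−0.441)·N·0.253.
N = 74.724/(0.253×0.559) = 528.36 tonne/day.
Recycle D = 0.441×528.36 = 233.01 tonne/day.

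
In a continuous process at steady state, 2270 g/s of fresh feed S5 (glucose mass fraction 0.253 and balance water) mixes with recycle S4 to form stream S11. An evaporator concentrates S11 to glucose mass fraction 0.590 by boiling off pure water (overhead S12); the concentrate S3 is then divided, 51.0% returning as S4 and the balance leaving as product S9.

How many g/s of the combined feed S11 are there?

Overall glucose balance (none leaves overhead): glucose in fresh feed = glucose in product, i.e. 2270×0.253 = (1−0.510)·S3·0.590.
S3 = 574.31/(0.590×0.490) = 1986.5 g/s.
Recycle S4 = 0.510×1986.5 = 1013.1 g/s.
Combined feed S11 = 2270 + 1013.1 = 3283.1 g/s.

3283 g/s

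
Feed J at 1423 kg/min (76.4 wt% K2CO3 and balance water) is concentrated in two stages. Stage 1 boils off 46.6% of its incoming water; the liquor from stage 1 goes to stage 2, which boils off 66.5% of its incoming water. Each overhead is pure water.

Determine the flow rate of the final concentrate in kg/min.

water in feed = 1423×0.236 = 335.83 kg/min.
After stage 1: water left = (1−0.466)×335.83 = 179.33; stream total = 1266.5 kg/min.
After stage 2: water left = (1−0.665)×179.33 = 60.076; final concentrate = 1147.2 kg/min.

1147 kg/min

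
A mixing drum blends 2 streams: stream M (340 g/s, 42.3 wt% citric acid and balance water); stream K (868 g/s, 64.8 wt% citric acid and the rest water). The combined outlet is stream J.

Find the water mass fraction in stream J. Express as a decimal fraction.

0.415

Total flow out = 340 + 868 = 1208 g/s.
water in = 340×0.577 + 868×0.352 = 501.72 g/s.
water mass fraction in J = 501.72/1208 = 0.415.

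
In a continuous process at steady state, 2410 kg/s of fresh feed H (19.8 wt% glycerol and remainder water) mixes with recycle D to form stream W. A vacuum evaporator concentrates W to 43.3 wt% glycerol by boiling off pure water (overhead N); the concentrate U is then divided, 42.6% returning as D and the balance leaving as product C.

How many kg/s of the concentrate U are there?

Overall glycerol balance (none leaves overhead): glycerol in fresh feed = glycerol in product, i.e. 2410×0.198 = (1−0.426)·U·0.433.
U = 477.18/(0.433×0.574) = 1919.9 kg/s.

1920 kg/s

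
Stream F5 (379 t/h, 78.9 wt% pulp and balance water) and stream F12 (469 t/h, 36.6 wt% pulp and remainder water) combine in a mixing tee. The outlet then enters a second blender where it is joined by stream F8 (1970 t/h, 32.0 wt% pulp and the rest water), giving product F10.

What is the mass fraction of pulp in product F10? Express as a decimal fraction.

0.391

Overall, product flow = 2818 t/h.
pulp in = 379×0.789 + 469×0.366 + 1970×0.320 = 1101.1 t/h.
pulp fraction in F10 = 0.391.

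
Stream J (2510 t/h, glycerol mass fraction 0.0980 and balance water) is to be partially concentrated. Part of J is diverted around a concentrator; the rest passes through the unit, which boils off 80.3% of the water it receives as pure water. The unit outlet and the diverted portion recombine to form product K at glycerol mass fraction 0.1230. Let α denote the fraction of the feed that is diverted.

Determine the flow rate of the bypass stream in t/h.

All 2510×0.098 = 245.98 t/h of glycerol reaches K, so K = 245.98/0.123 = 1999.8 t/h and vapour = 510.16 t/h.
The evaporator receives (1−α)·2510 of feed at 0.902 water and removes 0.803 of that water:
0.803×0.902×(1−α)×2510 = 510.16
(1−α) = 510.16/1818 = 0.2806;  α = 0.7194.
Bypass flow = 0.7194×2510 = 1805.7 t/h.

1806 t/h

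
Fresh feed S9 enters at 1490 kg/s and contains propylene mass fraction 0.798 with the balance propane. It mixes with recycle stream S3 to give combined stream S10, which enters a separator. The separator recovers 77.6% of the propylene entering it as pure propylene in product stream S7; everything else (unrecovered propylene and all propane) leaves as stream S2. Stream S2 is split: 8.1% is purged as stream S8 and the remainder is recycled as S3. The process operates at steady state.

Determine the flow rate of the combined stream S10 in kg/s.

5213 kg/s

propane enters only via S9 and leaves only via the purge: 1490×0.202 = 0.081×(propane in S2), and the separator passes all propane, so propane in S10 = propane in S2 = 3715.8 kg/s.
propylene in S10: m_A = 1490×0.798 + (1−0.081)·(1−0.776)·m_A, so m_A = 1189/0.7941 = 1497.2 kg/s.
S10 = 1497.2 + 3715.8 = 5213 kg/s.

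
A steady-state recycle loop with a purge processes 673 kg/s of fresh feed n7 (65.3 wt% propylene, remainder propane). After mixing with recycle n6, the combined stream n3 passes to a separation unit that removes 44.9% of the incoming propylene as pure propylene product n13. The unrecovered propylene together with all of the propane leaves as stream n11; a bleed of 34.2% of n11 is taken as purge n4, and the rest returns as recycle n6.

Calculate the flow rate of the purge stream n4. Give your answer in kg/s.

363.4 kg/s

propane enters only via n7 and leaves only via the purge: 673×0.347 = 0.342×(propane in n11), and the separation unit passes all propane, so propane in n3 = propane in n11 = 682.84 kg/s.
propylene in n3: m_A = 673×0.653 + (1−0.342)·(1−0.449)·m_A, so m_A = 439.47/0.6374 = 689.43 kg/s.
n11 = (1−0.449)×689.43 + 682.84 = 1062.7 kg/s.
Purge n4 = 0.342×1062.7 = 363.45 kg/s.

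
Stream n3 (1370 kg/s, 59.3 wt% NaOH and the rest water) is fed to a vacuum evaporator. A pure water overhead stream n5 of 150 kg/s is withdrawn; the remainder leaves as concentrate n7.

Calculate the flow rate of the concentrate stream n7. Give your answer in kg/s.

1220 kg/s

Concentrate = 1370 − 150 = 1220 kg/s.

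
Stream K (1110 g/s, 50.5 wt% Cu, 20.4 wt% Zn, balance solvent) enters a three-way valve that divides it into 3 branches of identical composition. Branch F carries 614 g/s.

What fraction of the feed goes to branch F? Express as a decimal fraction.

Fraction to F = 614/1110 = 0.5532.

0.553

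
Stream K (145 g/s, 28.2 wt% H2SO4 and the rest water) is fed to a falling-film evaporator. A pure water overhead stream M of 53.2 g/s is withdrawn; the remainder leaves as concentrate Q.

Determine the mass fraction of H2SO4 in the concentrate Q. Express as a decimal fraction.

0.445

H2SO4 is not removed: 145×0.282 = 40.89 g/s of H2SO4 enters Q.
Concentrate = 145 − 53.2 = 91.8 g/s.
Mass fraction = 40.89/91.8 = 0.445.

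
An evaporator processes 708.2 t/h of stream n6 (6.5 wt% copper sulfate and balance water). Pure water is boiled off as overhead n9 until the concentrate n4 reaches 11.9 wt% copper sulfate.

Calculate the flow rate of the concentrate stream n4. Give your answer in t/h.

386.8 t/h

copper sulfate is conserved: 708.2×0.065 = 46.033 t/h all reports to the concentrate.
Concentrate = 46.033/(target fraction) = 386.83 t/h.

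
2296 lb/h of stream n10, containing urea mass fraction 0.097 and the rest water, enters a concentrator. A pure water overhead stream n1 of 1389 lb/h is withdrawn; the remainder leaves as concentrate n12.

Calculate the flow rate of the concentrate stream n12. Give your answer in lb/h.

907 lb/h

Concentrate = 2296 − 1389 = 907 lb/h.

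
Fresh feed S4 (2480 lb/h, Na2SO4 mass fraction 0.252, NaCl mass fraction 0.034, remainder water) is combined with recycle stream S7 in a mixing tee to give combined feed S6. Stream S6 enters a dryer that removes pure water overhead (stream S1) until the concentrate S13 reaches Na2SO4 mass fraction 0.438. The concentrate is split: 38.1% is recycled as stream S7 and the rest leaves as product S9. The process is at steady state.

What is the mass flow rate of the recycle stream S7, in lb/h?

878.2 lb/h

Overall Na2SO4 balance (none leaves overhead): Na2SO4 in fresh feed = Na2SO4 in product, i.e. 2480×0.252 = (1−0.381)·S13·0.438.
S13 = 624.96/(0.438×0.619) = 2305.1 lb/h.
Recycle S7 = 0.381×2305.1 = 878.24 lb/h.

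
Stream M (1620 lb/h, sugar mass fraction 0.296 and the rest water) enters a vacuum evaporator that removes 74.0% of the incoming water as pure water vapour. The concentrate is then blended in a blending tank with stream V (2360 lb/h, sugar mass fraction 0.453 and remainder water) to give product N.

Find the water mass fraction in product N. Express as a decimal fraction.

0.506

Vapour removed = 0.740×0.704×1620 = 843.96 lb/h; concentrate = 776.04 lb/h.
water reaching the mixer = 296.52 (from concentrate) + 2360×0.547 = 1587.4 lb/h.
Product flow = 776.04 + 2360 = 3136 lb/h; water fraction = 0.506.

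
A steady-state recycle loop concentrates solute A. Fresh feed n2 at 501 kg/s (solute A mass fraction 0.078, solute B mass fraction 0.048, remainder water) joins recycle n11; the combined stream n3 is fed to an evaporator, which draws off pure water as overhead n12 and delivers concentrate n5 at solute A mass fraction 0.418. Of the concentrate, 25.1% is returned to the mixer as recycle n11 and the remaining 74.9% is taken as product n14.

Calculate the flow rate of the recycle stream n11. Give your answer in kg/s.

Overall solute A balance (none leaves overhead): solute A in fresh feed = solute A in product, i.e. 501×0.078 = (1−0.251)·n5·0.418.
n5 = 39.078/(0.418×0.749) = 124.82 kg/s.
Recycle n11 = 0.251×124.82 = 31.329 kg/s.

31.33 kg/s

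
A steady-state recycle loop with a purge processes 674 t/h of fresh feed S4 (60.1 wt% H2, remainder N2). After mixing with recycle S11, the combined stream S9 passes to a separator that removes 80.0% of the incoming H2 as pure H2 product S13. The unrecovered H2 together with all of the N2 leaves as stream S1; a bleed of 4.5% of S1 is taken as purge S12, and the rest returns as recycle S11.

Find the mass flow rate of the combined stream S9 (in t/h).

6477 t/h

N2 enters only via S4 and leaves only via the purge: 674×0.399 = 0.045×(N2 in S1), and the separator passes all N2, so N2 in S9 = N2 in S1 = 5976.1 t/h.
H2 in S9: m_A = 674×0.601 + (1−0.045)·(1−0.800)·m_A, so m_A = 405.07/0.8090 = 500.71 t/h.
S9 = 500.71 + 5976.1 = 6476.8 t/h.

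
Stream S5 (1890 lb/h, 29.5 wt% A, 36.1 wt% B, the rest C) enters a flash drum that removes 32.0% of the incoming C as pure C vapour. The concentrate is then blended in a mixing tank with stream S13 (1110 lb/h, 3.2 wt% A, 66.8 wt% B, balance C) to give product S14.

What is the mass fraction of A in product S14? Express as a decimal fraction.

Vapour removed = 0.320×0.344×1890 = 208.05 lb/h; concentrate = 1681.9 lb/h.
A reaching the mixer = 557.55 (from concentrate) + 1110×0.032 = 593.07 lb/h.
Product flow = 1681.9 + 1110 = 2791.9 lb/h; A fraction = 0.212.

0.212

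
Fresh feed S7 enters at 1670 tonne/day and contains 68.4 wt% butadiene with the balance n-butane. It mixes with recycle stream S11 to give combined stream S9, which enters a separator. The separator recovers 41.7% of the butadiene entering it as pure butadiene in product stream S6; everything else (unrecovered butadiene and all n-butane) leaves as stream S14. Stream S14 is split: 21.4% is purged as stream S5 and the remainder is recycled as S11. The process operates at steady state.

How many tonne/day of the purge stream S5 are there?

790.8 tonne/day

n-butane enters only via S7 and leaves only via the purge: 1670×0.316 = 0.214×(n-butane in S14), and the separator passes all n-butane, so n-butane in S9 = n-butane in S14 = 2466 tonne/day.
butadiene in S9: m_A = 1670×0.684 + (1−0.214)·(1−0.417)·m_A, so m_A = 1142.3/0.5418 = 2108.5 tonne/day.
S14 = (1−0.417)×2108.5 + 2466 = 3695.2 tonne/day.
Purge S5 = 0.214×3695.2 = 790.77 tonne/day.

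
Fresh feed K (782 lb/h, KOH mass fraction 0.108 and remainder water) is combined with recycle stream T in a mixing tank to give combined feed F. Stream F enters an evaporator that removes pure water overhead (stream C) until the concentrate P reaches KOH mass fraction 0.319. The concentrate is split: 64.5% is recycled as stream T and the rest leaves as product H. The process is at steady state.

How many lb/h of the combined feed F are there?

1263 lb/h

Overall KOH balance (none leaves overhead): KOH in fresh feed = KOH in product, i.e. 782×0.108 = (1−0.645)·P·0.319.
P = 84.456/(0.319×0.355) = 745.78 lb/h.
Recycle T = 0.645×745.78 = 481.03 lb/h.
Combined feed F = 782 + 481.03 = 1263 lb/h.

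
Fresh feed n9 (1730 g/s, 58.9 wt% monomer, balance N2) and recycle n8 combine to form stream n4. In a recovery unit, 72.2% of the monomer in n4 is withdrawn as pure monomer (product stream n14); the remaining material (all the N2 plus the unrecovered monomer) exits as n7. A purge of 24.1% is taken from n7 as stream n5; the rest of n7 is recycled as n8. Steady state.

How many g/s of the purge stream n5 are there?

N2 enters only via n9 and leaves only via the purge: 1730×0.411 = 0.241×(N2 in n7), and the recovery unit passes all N2, so N2 in n4 = N2 in n7 = 2950.3 g/s.
monomer in n4: m_A = 1730×0.589 + (1−0.241)·(1−0.722)·m_A, so m_A = 1019/0.7890 = 1291.5 g/s.
n7 = (1−0.722)×1291.5 + 2950.3 = 3309.4 g/s.
Purge n5 = 0.241×3309.4 = 797.56 g/s.

797.6 g/s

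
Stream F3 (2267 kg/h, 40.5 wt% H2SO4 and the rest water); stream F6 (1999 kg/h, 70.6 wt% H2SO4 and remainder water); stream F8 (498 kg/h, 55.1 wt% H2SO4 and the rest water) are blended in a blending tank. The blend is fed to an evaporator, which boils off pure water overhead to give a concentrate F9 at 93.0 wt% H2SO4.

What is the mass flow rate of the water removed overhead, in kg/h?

1964 kg/h

H2SO4 entering = 2267×0.405 + 1999×0.706 + 498×0.551 = 2603.8 kg/h.
All H2SO4 reports to F9, so F9 = 2603.8/0.930 = 2799.8 kg/h.
Total feed = 4764 kg/h; overhead = 4764 − 2799.8 = 1964.2 kg/h.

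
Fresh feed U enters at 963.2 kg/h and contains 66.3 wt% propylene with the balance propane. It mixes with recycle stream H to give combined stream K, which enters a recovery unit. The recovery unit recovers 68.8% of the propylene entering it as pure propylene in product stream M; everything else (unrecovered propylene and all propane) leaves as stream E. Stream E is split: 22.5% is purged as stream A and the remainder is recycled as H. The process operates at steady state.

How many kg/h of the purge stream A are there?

propane enters only via U and leaves only via the purge: 963.2×0.337 = 0.225×(propane in E), and the recovery unit passes all propane, so propane in K = propane in E = 1442.7 kg/h.
propylene in K: m_A = 963.2×0.663 + (1−0.225)·(1−0.688)·m_A, so m_A = 638.6/0.7582 = 842.26 kg/h.
E = (1−0.688)×842.26 + 1442.7 = 1705.4 kg/h.
Purge A = 0.225×1705.4 = 383.73 kg/h.

383.7 kg/h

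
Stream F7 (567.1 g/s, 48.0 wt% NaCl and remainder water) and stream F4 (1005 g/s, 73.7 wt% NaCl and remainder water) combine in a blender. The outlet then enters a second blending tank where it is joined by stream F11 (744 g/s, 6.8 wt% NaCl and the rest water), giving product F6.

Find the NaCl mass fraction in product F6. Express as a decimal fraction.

0.4592

Overall, product flow = 2316.1 g/s.
NaCl in = 567.1×0.480 + 1005×0.737 + 744×0.068 = 1063.5 g/s.
NaCl fraction in F6 = 0.4592.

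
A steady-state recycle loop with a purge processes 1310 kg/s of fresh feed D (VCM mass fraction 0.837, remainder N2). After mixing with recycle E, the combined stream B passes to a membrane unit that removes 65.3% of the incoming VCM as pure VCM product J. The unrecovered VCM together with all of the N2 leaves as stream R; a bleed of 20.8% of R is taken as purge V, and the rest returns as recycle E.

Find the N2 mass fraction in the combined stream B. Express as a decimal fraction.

0.404

N2 enters only via D and leaves only via the purge: 1310×0.163 = 0.208×(N2 in R), and the membrane unit passes all N2, so N2 in B = N2 in R = 1026.6 kg/s.
VCM in B: m_A = 1310×0.837 + (1−0.208)·(1−0.653)·m_A, so m_A = 1096.5/0.7252 = 1512 kg/s.
B = 1512 + 1026.6 = 2538.6 kg/s.
N2 fraction in B = 1026.6/2538.6 = 0.404.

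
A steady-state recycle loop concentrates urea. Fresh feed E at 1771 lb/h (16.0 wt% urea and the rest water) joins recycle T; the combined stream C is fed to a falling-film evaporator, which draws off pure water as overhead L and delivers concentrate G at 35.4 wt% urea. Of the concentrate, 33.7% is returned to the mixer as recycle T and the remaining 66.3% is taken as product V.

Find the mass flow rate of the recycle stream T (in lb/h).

406.9 lb/h

Overall urea balance (none leaves overhead): urea in fresh feed = urea in product, i.e. 1771×0.160 = (1−0.337)·G·0.354.
G = 283.36/(0.354×0.663) = 1207.3 lb/h.
Recycle T = 0.337×1207.3 = 406.87 lb/h.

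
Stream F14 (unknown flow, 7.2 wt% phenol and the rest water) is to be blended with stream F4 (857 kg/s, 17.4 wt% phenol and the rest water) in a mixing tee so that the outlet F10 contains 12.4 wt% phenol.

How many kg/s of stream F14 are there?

824 kg/s

Let F14 be the unknown flow. Total out = 857 + F14.
phenol balance: 149.12 + 0.072·F14 = 0.124·(857 + F14)
(0.072 − 0.124)·F14 = 0.124×857 − 149.12 = -42.85
F14 = -42.85 / -0.052 = 824.04 kg/s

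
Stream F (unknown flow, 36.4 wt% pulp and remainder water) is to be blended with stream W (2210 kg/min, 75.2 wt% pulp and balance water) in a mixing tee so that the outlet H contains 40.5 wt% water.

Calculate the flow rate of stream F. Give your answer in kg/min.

Let F be the unknown flow. Total out = 2210 + F.
water balance: 548.08 + 0.636·F = 0.405·(2210 + F)
(0.636 − 0.405)·F = 0.405×2210 − 548.08 = 346.97
F = 346.97 / 0.231 = 1502 kg/min

1502 kg/min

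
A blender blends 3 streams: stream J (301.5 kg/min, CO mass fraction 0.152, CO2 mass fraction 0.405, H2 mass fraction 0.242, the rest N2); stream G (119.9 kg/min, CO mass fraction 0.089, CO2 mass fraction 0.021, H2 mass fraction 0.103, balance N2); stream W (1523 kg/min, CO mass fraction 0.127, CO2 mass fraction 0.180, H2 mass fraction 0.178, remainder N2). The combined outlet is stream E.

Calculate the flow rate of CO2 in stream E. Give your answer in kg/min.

398.8 kg/min

CO2 out = CO2 in = 301.5×0.405 + 119.9×0.021 + 1523×0.180 = 398.77 kg/min.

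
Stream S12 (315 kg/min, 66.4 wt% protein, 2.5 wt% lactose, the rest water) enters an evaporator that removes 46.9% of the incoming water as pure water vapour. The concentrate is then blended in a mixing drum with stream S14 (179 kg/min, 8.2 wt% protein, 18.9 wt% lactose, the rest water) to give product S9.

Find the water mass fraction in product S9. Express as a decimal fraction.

0.407

Vapour removed = 0.469×0.311×315 = 45.946 kg/min; concentrate = 269.05 kg/min.
water reaching the mixer = 52.019 (from concentrate) + 179×0.729 = 182.51 kg/min.
Product flow = 269.05 + 179 = 448.05 kg/min; water fraction = 0.407.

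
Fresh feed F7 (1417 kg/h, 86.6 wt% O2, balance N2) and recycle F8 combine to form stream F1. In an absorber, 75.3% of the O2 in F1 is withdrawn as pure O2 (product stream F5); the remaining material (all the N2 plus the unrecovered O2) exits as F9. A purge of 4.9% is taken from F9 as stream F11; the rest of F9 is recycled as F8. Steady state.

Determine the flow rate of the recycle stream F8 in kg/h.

4062 kg/h

N2 enters only via F7 and leaves only via the purge: 1417×0.134 = 0.049×(N2 in F9), and the absorber passes all N2, so N2 in F1 = N2 in F9 = 3875.1 kg/h.
O2 in F1: m_A = 1417×0.866 + (1−0.049)·(1−0.753)·m_A, so m_A = 1227.1/0.7651 = 1603.9 kg/h.
F9 = (1−0.753)×1603.9 + 3875.1 = 4271.2 kg/h.
Recycle F8 = (1−0.049)×4271.2 = 4061.9 kg/h.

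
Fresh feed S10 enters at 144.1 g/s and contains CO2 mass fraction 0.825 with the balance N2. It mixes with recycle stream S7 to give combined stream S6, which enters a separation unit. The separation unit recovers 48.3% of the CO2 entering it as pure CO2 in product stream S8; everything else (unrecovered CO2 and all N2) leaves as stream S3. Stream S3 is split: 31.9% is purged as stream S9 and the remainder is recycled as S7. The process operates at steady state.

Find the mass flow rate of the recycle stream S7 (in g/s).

N2 enters only via S10 and leaves only via the purge: 144.1×0.175 = 0.319×(N2 in S3), and the separation unit passes all N2, so N2 in S6 = N2 in S3 = 79.052 g/s.
CO2 in S6: m_A = 144.1×0.825 + (1−0.319)·(1−0.483)·m_A, so m_A = 118.88/0.6479 = 183.48 g/s.
S3 = (1−0.483)×183.48 + 79.052 = 173.91 g/s.
Recycle S7 = (1−0.319)×173.91 = 118.43 g/s.

118.4 g/s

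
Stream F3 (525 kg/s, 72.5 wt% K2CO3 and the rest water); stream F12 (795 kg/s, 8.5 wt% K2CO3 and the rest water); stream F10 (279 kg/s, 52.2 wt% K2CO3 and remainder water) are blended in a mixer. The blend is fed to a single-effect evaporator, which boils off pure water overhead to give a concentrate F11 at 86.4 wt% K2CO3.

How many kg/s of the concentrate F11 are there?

K2CO3 entering = 525×0.725 + 795×0.085 + 279×0.522 = 593.84 kg/s.
All K2CO3 reports to F11, so F11 = 593.84/0.864 = 687.31 kg/s.

687.3 kg/s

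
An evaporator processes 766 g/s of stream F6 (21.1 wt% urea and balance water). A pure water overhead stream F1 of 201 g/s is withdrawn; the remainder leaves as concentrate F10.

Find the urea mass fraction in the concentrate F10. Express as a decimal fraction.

0.286

urea is not removed: 766×0.211 = 161.63 g/s of urea enters F10.
Concentrate = 766 − 201 = 565 g/s.
Mass fraction = 161.63/565 = 0.286.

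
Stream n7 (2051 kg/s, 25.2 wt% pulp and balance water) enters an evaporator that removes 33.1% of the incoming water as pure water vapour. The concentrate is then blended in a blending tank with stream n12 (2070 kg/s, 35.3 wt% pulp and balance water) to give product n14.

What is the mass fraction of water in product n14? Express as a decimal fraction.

Vapour removed = 0.331×0.748×2051 = 507.8 kg/s; concentrate = 1543.2 kg/s.
water reaching the mixer = 1026.3 (from concentrate) + 2070×0.647 = 2365.6 kg/s.
Product flow = 1543.2 + 2070 = 3613.2 kg/s; water fraction = 0.655.

0.655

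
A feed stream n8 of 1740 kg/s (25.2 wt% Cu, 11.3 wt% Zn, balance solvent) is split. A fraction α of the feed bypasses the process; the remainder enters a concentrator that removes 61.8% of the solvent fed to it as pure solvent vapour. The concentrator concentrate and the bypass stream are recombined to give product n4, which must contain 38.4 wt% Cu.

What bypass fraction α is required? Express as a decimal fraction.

All 1740×0.252 = 438.48 kg/s of Cu reaches n4, so n4 = 438.48/0.384 = 1141.9 kg/s and vapour = 598.12 kg/s.
The evaporator receives (1−α)·1740 of feed at 0.635 solvent and removes 0.618 of that solvent:
0.618×0.635×(1−α)×1740 = 598.12
(1−α) = 598.12/682.83 = 0.8760;  α = 0.1240.

0.124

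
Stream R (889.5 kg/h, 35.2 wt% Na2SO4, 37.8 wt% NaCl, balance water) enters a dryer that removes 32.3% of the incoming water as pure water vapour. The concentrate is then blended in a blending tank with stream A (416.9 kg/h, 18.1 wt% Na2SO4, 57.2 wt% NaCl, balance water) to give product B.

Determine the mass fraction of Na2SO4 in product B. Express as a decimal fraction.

Vapour removed = 0.323×0.270×889.5 = 77.573 kg/h; concentrate = 811.93 kg/h.
Na2SO4 reaching the mixer = 313.1 (from concentrate) + 416.9×0.181 = 388.56 kg/h.
Product flow = 811.93 + 416.9 = 1228.8 kg/h; Na2SO4 fraction = 0.316.

0.316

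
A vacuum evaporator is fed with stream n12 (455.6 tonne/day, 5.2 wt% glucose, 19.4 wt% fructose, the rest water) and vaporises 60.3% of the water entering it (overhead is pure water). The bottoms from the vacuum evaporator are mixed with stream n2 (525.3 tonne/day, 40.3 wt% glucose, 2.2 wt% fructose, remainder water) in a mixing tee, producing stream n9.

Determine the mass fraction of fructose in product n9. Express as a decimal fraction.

0.1292

Vapour removed = 0.603×0.754×455.6 = 207.14 tonne/day; concentrate = 248.46 tonne/day.
fructose reaching the mixer = 88.386 (from concentrate) + 525.3×0.022 = 99.943 tonne/day.
Product flow = 248.46 + 525.3 = 773.76 tonne/day; fructose fraction = 0.1292.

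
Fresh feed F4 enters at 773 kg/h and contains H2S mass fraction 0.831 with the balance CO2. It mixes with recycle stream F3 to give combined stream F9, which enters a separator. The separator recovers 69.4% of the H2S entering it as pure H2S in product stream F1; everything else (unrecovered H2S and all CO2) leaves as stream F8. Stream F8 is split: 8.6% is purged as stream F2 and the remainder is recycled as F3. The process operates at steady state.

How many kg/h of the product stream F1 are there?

618.9 kg/h

H2S in F9: m_A = 773×0.831 + (1−0.086)·(1−0.694)·m_A, so m_A = 642.36/0.7203 = 891.78 kg/h.
Product F1 = 0.694×891.78 = 618.89 kg/h.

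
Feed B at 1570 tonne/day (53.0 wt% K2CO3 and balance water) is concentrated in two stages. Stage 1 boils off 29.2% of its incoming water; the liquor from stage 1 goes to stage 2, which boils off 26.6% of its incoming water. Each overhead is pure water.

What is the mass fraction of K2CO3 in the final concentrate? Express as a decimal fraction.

water in feed = 1570×0.470 = 737.9 tonne/day.
After stage 1: water left = (1−0.292)×737.9 = 522.43; stream total = 1354.5 tonne/day.
After stage 2: water left = (1−0.266)×522.43 = 383.47; final concentrate = 1215.6 tonne/day.
K2CO3 fraction = 832.1/1215.6 = 0.6845.

0.6845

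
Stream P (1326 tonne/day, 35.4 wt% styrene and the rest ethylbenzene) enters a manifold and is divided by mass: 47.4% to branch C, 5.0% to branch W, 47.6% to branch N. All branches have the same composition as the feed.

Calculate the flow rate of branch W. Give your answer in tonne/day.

66.3 tonne/day

Branch W flow = 0.050×1326 = 66.3 tonne/day.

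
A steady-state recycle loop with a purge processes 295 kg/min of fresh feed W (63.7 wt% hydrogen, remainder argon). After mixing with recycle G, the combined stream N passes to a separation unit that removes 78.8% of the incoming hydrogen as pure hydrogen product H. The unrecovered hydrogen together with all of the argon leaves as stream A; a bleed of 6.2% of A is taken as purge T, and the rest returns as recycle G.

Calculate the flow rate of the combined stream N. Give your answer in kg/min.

argon enters only via W and leaves only via the purge: 295×0.363 = 0.062×(argon in A), and the separation unit passes all argon, so argon in N = argon in A = 1727.2 kg/min.
hydrogen in N: m_A = 295×0.637 + (1−0.062)·(1−0.788)·m_A, so m_A = 187.91/0.8011 = 234.56 kg/min.
N = 234.56 + 1727.2 = 1961.7 kg/min.

1962 kg/min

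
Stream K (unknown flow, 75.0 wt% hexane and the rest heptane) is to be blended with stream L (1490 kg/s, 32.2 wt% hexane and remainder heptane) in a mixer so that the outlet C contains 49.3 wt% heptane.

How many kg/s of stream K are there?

1134 kg/s

Let K be the unknown flow. Total out = 1490 + K.
heptane balance: 1010.2 + 0.250·K = 0.493·(1490 + K)
(0.250 − 0.493)·K = 0.493×1490 − 1010.2 = -275.65
K = -275.65 / -0.243 = 1134.4 kg/s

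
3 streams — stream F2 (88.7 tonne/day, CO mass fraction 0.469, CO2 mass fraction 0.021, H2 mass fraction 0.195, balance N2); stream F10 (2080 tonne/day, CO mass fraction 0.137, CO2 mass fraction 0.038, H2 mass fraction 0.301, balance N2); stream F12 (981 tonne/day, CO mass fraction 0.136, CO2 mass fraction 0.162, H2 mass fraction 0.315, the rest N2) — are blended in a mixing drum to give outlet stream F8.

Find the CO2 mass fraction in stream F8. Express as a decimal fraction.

0.076

Total flow out = 88.7 + 2080 + 981 = 3149.7 tonne/day.
CO2 in = 88.7×0.021 + 2080×0.038 + 981×0.162 = 239.82 tonne/day.
CO2 mass fraction in F8 = 239.82/3149.7 = 0.076.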